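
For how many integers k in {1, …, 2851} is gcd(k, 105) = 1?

105 = 3·5·7. Inclusion–exclusion on these primes:
2851 − ⌊2851/3⌋ − ⌊2851/5⌋ − ⌊2851/7⌋ + ⌊2851/15⌋ + ⌊2851/21⌋ + ⌊2851/35⌋ − ⌊2851/105⌋ = 1303

1303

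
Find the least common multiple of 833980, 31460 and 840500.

55130518943500

833980 = 2² · 5 · 7² · 23 · 37; 31460 = 2² · 5 · 11² · 13; 840500 = 2² · 5³ · 41²
lcm takes max exponent of each prime: 2² · 5³ · 7² · 11² · 13 · 23 · 37 · 41² = 55130518943500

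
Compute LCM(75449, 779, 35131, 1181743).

8676804986597

lcm(75449, 779) = 75449·779/gcd = 58774771/19 = 3093409
lcm(3093409, 35131) = 3093409·35131/gcd = 108674551579/19 = 5719713241
lcm(5719713241, 1181743) = 5719713241·1181743/gcd = 6759231084559063/779 = 8676804986597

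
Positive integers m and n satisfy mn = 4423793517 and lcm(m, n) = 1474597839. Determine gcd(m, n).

3

gcd·lcm = product, so gcd = 4423793517/1474597839 = 3.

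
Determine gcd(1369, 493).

1

Euclid: 1369 = 2·493 + 383; 493 = 1·383 + 110; 383 = 3·110 + 53; 110 = 2·53 + 4; 53 = 13·4 + 1; 4 = 4·1 + 0. Last nonzero remainder: 1.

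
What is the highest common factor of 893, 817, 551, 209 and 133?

gcd(893, 817): 893 = 1·817 + 76; 817 = 10·76 + 57; 76 = 1·57 + 19; 57 = 3·19 + 0 → 19
gcd(19, 551): 551 = 29·19 + 0 → 19
gcd(19, 209): 209 = 11·19 + 0 → 19
gcd(19, 133): 133 = 7·19 + 0 → 19

19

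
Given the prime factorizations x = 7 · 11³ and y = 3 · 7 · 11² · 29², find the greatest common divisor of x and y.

min exponent per shared prime: 7 · 11² = 847

847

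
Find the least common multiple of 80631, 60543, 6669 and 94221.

7143837821757

lcm(80631, 60543) = 80631·60543/gcd = 4881642633/279 = 17496927
lcm(17496927, 6669) = 17496927·6669/gcd = 116687006163/9 = 12965222907
lcm(12965222907, 94221) = 12965222907·94221/gcd = 1221596267520447/171 = 7143837821757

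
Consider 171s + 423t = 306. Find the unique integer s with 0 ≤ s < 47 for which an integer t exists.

29

Euclid: 423 = 2·171 + 81; 171 = 2·81 + 9; 81 = 9·9 + 0 → gcd = 9; 306 = 9·34.
Back-substitution yields 171·(5) + 423·(-2) = 9, so one solution is s = 5·34 = 170, t = -2·34 = -68.
Solutions in s differ by 423/9 = 47; the one in [0, 47) is 170 mod 47 = 29.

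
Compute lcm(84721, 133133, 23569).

84721 = 7³ · 13 · 19; 133133 = 7² · 11 · 13 · 19; 23569 = 7² · 13 · 37
lcm takes max exponent of each prime: 7³ · 11 · 13 · 19 · 37 = 34481447

34481447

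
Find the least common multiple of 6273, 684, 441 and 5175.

6273 = 3² · 17 · 41; 684 = 2² · 3² · 19; 441 = 3² · 7²; 5175 = 3² · 5² · 23
lcm takes max exponent of each prime: 2² · 3² · 5² · 7² · 17 · 19 · 23 · 41 = 13432374900

13432374900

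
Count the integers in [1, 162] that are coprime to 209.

140

209 = 11·19. Inclusion–exclusion on these primes:
162 − ⌊162/11⌋ − ⌊162/19⌋ + ⌊162/209⌋ = 140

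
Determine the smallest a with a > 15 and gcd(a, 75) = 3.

Multiples of 3 above 15: 3·6, 3·7, … . Need the cofactor coprime to 75/3 = 25.
Checking s = 6, 7, … the first with gcd(s, 25) = 1 is s = 6, giving 18.

18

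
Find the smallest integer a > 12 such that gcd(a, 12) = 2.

14

12 = 2·6. Any a with gcd(a, 12) = 2 is a multiple of 2, say 2s, with s coprime to 6.
Need s > 12/2, so s ≥ 7. First s ≥ 7 with gcd(s, 6) = 1 is s = 7. Thus a = 2·7 = 14.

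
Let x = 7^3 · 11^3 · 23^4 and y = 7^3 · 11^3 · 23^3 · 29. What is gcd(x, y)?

5554637011

min exponent per shared prime: 7^3 · 11^3 · 23^3 = 5554637011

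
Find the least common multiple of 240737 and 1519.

7462847

240737 = 7² · 17³; 1519 = 7² · 31
max exponents: 7² · 17³ · 31 = 7462847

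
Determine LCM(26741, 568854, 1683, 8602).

143920062

26741 = 11² · 13 · 17; 568854 = 2 · 3² · 11 · 13² · 17; 1683 = 3² · 11 · 17; 8602 = 2 · 11 · 17 · 23
lcm takes max exponent of each prime: 2 · 3² · 11² · 13² · 17 · 23 = 143920062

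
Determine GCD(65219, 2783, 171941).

65219 = 7² · 11³; 2783 = 11² · 23; 171941 = 7² · 11² · 29
gcd takes min exponent of each prime: 11² = 121

121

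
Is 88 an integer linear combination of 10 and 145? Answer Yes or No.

No

gcd(10, 145): 145 = 14·10 + 5; 10 = 2·5 + 0 → 5
5 does not divide 88, so a solution does not exist.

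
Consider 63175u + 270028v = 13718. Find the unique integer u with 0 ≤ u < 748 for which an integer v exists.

402

Euclid: 270028 = 4·63175 + 17328; 63175 = 3·17328 + 11191; 17328 = 1·11191 + 6137; 11191 = 1·6137 + 5054; 6137 = 1·5054 + 1083; 5054 = 4·1083 + 722; 1083 = 1·722 + 361; 722 = 2·361 + 0 → gcd = 361; 13718 = 361·38.
Back-substitution yields 63175·(-265) + 270028·(62) = 361, so one solution is u = -265·38 = -10070, v = 62·38 = 2356.
Solutions in u differ by 270028/361 = 748; the one in [0, 748) is -10070 mod 748 = 402.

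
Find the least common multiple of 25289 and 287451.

gcd first: 287451 = 11·25289 + 9272; 25289 = 2·9272 + 6745; 9272 = 1·6745 + 2527; 6745 = 2·2527 + 1691; 2527 = 1·1691 + 836; 1691 = 2·836 + 19; 836 = 44·19 + 0 → gcd = 19
lcm = 25289·287451/gcd = 7269348339/19 = 382597281

382597281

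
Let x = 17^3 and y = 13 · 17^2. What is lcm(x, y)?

63869

max exponent per prime: 13 · 17^3 = 63869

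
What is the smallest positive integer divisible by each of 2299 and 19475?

2299 = 11² · 19; 19475 = 5² · 19 · 41
max exponents: 5² · 11² · 19 · 41 = 2356475

2356475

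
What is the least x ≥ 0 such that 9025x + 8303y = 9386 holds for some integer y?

Euclid: 9025 = 1·8303 + 722; 8303 = 11·722 + 361; 722 = 2·361 + 0 → gcd = 361; 9386 = 361·26.
Back-substitution yields 9025·(-11) + 8303·(12) = 361, so one solution is x = -11·26 = -286, y = 12·26 = 312.
Solutions in x differ by 8303/361 = 23; the one in [0, 23) is -286 mod 23 = 13.

13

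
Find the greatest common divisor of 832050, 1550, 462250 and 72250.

gcd(832050, 1550): 832050 = 536·1550 + 1250; 1550 = 1·1250 + 300; 1250 = 4·300 + 50; 300 = 6·50 + 0 → 50
gcd(50, 462250): 462250 = 9245·50 + 0 → 50
gcd(50, 72250): 72250 = 1445·50 + 0 → 50

50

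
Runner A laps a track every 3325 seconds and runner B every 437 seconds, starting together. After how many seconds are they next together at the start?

76475

3325 = 5² · 7 · 19; 437 = 19 · 23
max exponents: 5² · 7 · 19 · 23 = 76475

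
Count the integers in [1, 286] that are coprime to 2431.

Prime factors of 2431: 11, 13, 17. Count integers ≤ 286 divisible by none of them.
By inclusion–exclusion: 286 − ⌊286/11⌋ − ⌊286/13⌋ − ⌊286/17⌋ + ⌊286/143⌋ + ⌊286/187⌋ + ⌊286/221⌋ − ⌊286/2431⌋ = 226.

226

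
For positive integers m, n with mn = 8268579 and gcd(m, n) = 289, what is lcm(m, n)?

Since gcd(m,n)·lcm(m,n) = mn, lcm = 8268579/289 = 28611.

28611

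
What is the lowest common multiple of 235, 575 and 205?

235 = 5 · 47; 575 = 5² · 23; 205 = 5 · 41
lcm takes max exponent of each prime: 5² · 23 · 41 · 47 = 1108025

1108025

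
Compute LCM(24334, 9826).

24334 = 2 · 23³; 9826 = 2 · 17³
max exponents: 2 · 17³ · 23³ = 119552942

119552942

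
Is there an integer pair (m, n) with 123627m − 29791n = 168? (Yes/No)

Yes

gcd(123627, 29791): 123627 = 4·29791 + 4463; 29791 = 6·4463 + 3013; 4463 = 1·3013 + 1450; 3013 = 2·1450 + 113; 1450 = 12·113 + 94; 113 = 1·94 + 19; 94 = 4·19 + 18; 19 = 1·18 + 1; 18 = 18·1 + 0 → 1
1 divides 168, so a solution exists.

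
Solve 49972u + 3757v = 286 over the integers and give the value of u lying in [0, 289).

Reduce mod 3757: 49972u ≡ 286 (mod 3757). With g = gcd(49972, 3757) = 13 dividing 286, divide through: 3844u ≡ 22 (mod 289).
Since gcd(3844, 289) = 1, u ≡ 22·(3844)⁻¹ ≡ 266 (mod 289). Smallest non-negative: 266.

266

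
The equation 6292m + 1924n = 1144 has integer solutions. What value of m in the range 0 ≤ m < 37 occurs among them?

17

gcd(6292, 1924) = 52 (Euclid: 6292 = 3·1924 + 520; 1924 = 3·520 + 364; 520 = 1·364 + 156; 364 = 2·156 + 52; 156 = 3·52 + 0), and 52 | 1144.
Extended Euclid: 6292·(-11) + 1924·(36) = 52. Scale by 22: m₀ = -242.
General solution m = m₀ + 37t; reducing mod 37 gives m = 17 (and n = -55).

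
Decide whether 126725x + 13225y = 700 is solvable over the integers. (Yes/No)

Yes

gcd(126725, 13225): 126725 = 9·13225 + 7700; 13225 = 1·7700 + 5525; 7700 = 1·5525 + 2175; 5525 = 2·2175 + 1175; 2175 = 1·1175 + 1000; 1175 = 1·1000 + 175; 1000 = 5·175 + 125; 175 = 1·125 + 50; 125 = 2·50 + 25; 50 = 2·25 + 0 → 25
25 divides 700, so a solution exists.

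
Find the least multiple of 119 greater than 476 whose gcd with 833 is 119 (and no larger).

gcd(k, 833) = 119 forces 119 | k; write k = 119s. Then gcd(119s, 119·7) = 119·gcd(s, 7), so need gcd(s, 7) = 1.
119s > 476 gives s ≥ 5. The least s ≥ 5 coprime to 7 is 5, so k = 119·5 = 595.

595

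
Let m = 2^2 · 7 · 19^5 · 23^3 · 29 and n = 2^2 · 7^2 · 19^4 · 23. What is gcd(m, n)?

83926724

min exponent per shared prime: 2^2 · 7 · 19^4 · 23 = 83926724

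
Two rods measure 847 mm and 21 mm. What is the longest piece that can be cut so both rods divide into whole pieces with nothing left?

7

Euclid: 847 = 40·21 + 7; 21 = 3·7 + 0. Last nonzero remainder: 7.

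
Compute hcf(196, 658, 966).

gcd(196, 658): 658 = 3·196 + 70; 196 = 2·70 + 56; 70 = 1·56 + 14; 56 = 4·14 + 0 → 14
gcd(14, 966): 966 = 69·14 + 0 → 14

14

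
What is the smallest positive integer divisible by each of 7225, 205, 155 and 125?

45914875

lcm(7225, 205) = 7225·205/gcd = 1481125/5 = 296225
lcm(296225, 155) = 296225·155/gcd = 45914875/5 = 9182975
lcm(9182975, 125) = 9182975·125/gcd = 1147871875/25 = 45914875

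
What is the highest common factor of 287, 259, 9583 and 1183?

gcd(287, 259): 287 = 1·259 + 28; 259 = 9·28 + 7; 28 = 4·7 + 0 → 7
gcd(7, 9583): 9583 = 1369·7 + 0 → 7
gcd(7, 1183): 1183 = 169·7 + 0 → 7

7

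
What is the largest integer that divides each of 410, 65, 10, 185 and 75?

410 = 2 · 5 · 41; 65 = 5 · 13; 10 = 2 · 5; 185 = 5 · 37; 75 = 3 · 5²
gcd takes min exponent of each prime: 5 = 5

5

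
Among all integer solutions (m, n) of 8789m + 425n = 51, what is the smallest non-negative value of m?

9

gcd(8789, 425) = 17 (Euclid: 8789 = 20·425 + 289; 425 = 1·289 + 136; 289 = 2·136 + 17; 136 = 8·17 + 0), and 17 | 51.
Extended Euclid: 8789·(3) + 425·(-62) = 17. Scale by 3: m₀ = 9.
General solution m = m₀ + 25t; reducing mod 25 gives m = 9 (and n = -186).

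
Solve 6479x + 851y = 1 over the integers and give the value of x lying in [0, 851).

Euclid: 6479 = 7·851 + 522; 851 = 1·522 + 329; 522 = 1·329 + 193; 329 = 1·193 + 136; 193 = 1·136 + 57; 136 = 2·57 + 22; 57 = 2·22 + 13; 22 = 1·13 + 9; 13 = 1·9 + 4; 9 = 2·4 + 1; 4 = 4·1 + 0 → gcd = 1; 1 = 1·1.
Back-substitution yields 6479·(-194) + 851·(1477) = 1, so one solution is x = -194·1 = -194, y = 1477·1 = 1477.
Solutions in x differ by 851/1 = 851; the one in [0, 851) is -194 mod 851 = 657.

657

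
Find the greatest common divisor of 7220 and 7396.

Euclid: 7396 = 1·7220 + 176; 7220 = 41·176 + 4; 176 = 44·4 + 0. Last nonzero remainder: 4.

4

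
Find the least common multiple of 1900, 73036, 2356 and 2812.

67558300

1900 = 2² · 5² · 19; 73036 = 2² · 19 · 31²; 2356 = 2² · 19 · 31; 2812 = 2² · 19 · 37
lcm takes max exponent of each prime: 2² · 5² · 19 · 31² · 37 = 67558300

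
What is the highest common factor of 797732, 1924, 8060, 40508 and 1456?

797732 = 2² · 13 · 23² · 29; 1924 = 2² · 13 · 37; 8060 = 2² · 5 · 13 · 31; 40508 = 2² · 13 · 19 · 41; 1456 = 2⁴ · 7 · 13
gcd takes min exponent of each prime: 2² · 13 = 52

52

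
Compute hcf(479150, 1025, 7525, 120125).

gcd(479150, 1025): 479150 = 467·1025 + 475; 1025 = 2·475 + 75; 475 = 6·75 + 25; 75 = 3·25 + 0 → 25
gcd(25, 7525): 7525 = 301·25 + 0 → 25
gcd(25, 120125): 120125 = 4805·25 + 0 → 25

25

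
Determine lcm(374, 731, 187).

lcm(374, 731) = 374·731/gcd = 273394/17 = 16082
lcm(16082, 187) = 16082·187/gcd = 3007334/187 = 16082

16082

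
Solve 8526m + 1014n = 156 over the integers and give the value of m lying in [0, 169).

gcd(8526, 1014) = 6 (Euclid: 8526 = 8·1014 + 414; 1014 = 2·414 + 186; 414 = 2·186 + 42; 186 = 4·42 + 18; 42 = 2·18 + 6; 18 = 3·6 + 0), and 6 | 156.
Extended Euclid: 8526·(49) + 1014·(-412) = 6. Scale by 26: m₀ = 1274.
General solution m = m₀ + 169t; reducing mod 169 gives m = 91 (and n = -765).

91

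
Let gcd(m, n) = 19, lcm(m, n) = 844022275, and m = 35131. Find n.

m·n = gcd·lcm = 19·844022275 = 16036423225, so n = 16036423225/35131 = 456475.

456475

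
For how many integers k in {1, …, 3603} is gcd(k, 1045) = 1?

2483

1045 = 5·11·19. Inclusion–exclusion on these primes:
3603 − ⌊3603/5⌋ − ⌊3603/11⌋ − ⌊3603/19⌋ + ⌊3603/55⌋ + ⌊3603/95⌋ + ⌊3603/209⌋ − ⌊3603/1045⌋ = 2483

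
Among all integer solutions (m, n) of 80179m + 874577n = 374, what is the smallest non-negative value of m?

5443

Euclid: 874577 = 10·80179 + 72787; 80179 = 1·72787 + 7392; 72787 = 9·7392 + 6259; 7392 = 1·6259 + 1133; 6259 = 5·1133 + 594; 1133 = 1·594 + 539; 594 = 1·539 + 55; 539 = 9·55 + 44; 55 = 1·44 + 11; 44 = 4·11 + 0 → gcd = 11; 374 = 11·34.
Back-substitution yields 80179·(-16209) + 874577·(1486) = 11, so one solution is m = -16209·34 = -551106, n = 1486·34 = 50524.
Solutions in m differ by 874577/11 = 79507; the one in [0, 79507) is -551106 mod 79507 = 5443.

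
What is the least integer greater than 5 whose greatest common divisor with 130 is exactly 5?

130 = 5·26. Any m with gcd(m, 130) = 5 is a multiple of 5, say 5s, with s coprime to 26.
Need s > 5/5, so s ≥ 2. First s ≥ 2 with gcd(s, 26) = 1 is s = 3. Thus m = 5·3 = 15.

15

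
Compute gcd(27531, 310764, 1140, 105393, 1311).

gcd(27531, 310764): 310764 = 11·27531 + 7923; 27531 = 3·7923 + 3762; 7923 = 2·3762 + 399; 3762 = 9·399 + 171; 399 = 2·171 + 57; 171 = 3·57 + 0 → 57
gcd(57, 1140): 1140 = 20·57 + 0 → 57
gcd(57, 105393): 105393 = 1849·57 + 0 → 57
gcd(57, 1311): 1311 = 23·57 + 0 → 57

57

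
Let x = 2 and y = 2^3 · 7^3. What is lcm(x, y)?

max exponent per prime: 2^3 · 7^3 = 2744

2744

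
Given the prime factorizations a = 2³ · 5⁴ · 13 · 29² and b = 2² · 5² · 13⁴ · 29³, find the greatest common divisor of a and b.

1093300

min exponent per shared prime: 2² · 5² · 13 · 29² = 1093300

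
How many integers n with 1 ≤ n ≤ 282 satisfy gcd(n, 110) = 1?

110 = 2·5·11. Inclusion–exclusion on these primes:
282 − ⌊282/2⌋ − ⌊282/5⌋ − ⌊282/11⌋ + ⌊282/10⌋ + ⌊282/22⌋ + ⌊282/55⌋ − ⌊282/110⌋ = 103

103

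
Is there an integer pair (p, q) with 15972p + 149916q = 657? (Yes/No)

No

By Bézout, 15972p + 149916q = 657 has integer solutions iff gcd(15972, 149916) | 657.
Euclid: 149916 = 9·15972 + 6168; 15972 = 2·6168 + 3636; 6168 = 1·3636 + 2532; 3636 = 1·2532 + 1104; 2532 = 2·1104 + 324; 1104 = 3·324 + 132; 324 = 2·132 + 60; 132 = 2·60 + 12; 60 = 5·12 + 0. gcd = 12; 657 mod 12 = 9. No.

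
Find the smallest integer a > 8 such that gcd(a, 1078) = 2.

gcd(a, 1078) = 2 forces 2 | a; write a = 2s. Then gcd(2s, 2·539) = 2·gcd(s, 539), so need gcd(s, 539) = 1.
2s > 8 gives s ≥ 5. The least s ≥ 5 coprime to 539 is 5, so a = 2·5 = 10.

10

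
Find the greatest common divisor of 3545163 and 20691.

Euclid: 3545163 = 171·20691 + 7002; 20691 = 2·7002 + 6687; 7002 = 1·6687 + 315; 6687 = 21·315 + 72; 315 = 4·72 + 27; 72 = 2·27 + 18; 27 = 1·18 + 9; 18 = 2·9 + 0. Last nonzero remainder: 9.

9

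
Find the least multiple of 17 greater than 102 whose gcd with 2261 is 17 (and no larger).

gcd(t, 2261) = 17 forces 17 | t; write t = 17s. Then gcd(17s, 17·133) = 17·gcd(s, 133), so need gcd(s, 133) = 1.
17s > 102 gives s ≥ 7. The least s ≥ 7 coprime to 133 is 8, so t = 17·8 = 136.

136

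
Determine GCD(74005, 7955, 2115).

gcd(74005, 7955): 74005 = 9·7955 + 2410; 7955 = 3·2410 + 725; 2410 = 3·725 + 235; 725 = 3·235 + 20; 235 = 11·20 + 15; 20 = 1·15 + 5; 15 = 3·5 + 0 → 5
gcd(5, 2115): 2115 = 423·5 + 0 → 5

5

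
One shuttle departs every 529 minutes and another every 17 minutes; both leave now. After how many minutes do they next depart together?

8993

gcd first: 529 = 31·17 + 2; 17 = 8·2 + 1; 2 = 2·1 + 0 → gcd = 1
lcm = 529·17/gcd = 8993/1 = 8993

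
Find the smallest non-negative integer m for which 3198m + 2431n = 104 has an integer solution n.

35

gcd(3198, 2431) = 13 (Euclid: 3198 = 1·2431 + 767; 2431 = 3·767 + 130; 767 = 5·130 + 117; 130 = 1·117 + 13; 117 = 9·13 + 0), and 13 | 104.
Extended Euclid: 3198·(-19) + 2431·(25) = 13. Scale by 8: m₀ = -152.
General solution m = m₀ + 187t; reducing mod 187 gives m = 35 (and n = -46).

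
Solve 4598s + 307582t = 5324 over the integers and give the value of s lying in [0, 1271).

737

gcd(4598, 307582) = 242 (Euclid: 307582 = 66·4598 + 4114; 4598 = 1·4114 + 484; 4114 = 8·484 + 242; 484 = 2·242 + 0), and 242 | 5324.
Extended Euclid: 4598·(-602) + 307582·(9) = 242. Scale by 22: s₀ = -13244.
General solution s = s₀ + 1271k; reducing mod 1271 gives s = 737 (and t = -11).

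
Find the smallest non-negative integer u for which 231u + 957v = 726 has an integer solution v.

28

gcd(231, 957) = 33 (Euclid: 957 = 4·231 + 33; 231 = 7·33 + 0), and 33 | 726.
Extended Euclid: 231·(-4) + 957·(1) = 33. Scale by 22: u₀ = -88.
General solution u = u₀ + 29t; reducing mod 29 gives u = 28 (and v = -6).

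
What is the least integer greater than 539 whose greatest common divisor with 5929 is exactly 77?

616

gcd(t, 5929) = 77 forces 77 | t; write t = 77s. Then gcd(77s, 77·77) = 77·gcd(s, 77), so need gcd(s, 77) = 1.
77s > 539 gives s ≥ 8. The least s ≥ 8 coprime to 77 is 8, so t = 77·8 = 616.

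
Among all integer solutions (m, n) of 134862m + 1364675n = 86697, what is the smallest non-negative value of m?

Reduce mod 1364675: 134862m ≡ 86697 (mod 1364675). With g = gcd(134862, 1364675) = 3211 dividing 86697, divide through: 42m ≡ 27 (mod 425).
Since gcd(42, 425) = 1, m ≡ 27·(42)⁻¹ ≡ 31 (mod 425). Smallest non-negative: 31.

31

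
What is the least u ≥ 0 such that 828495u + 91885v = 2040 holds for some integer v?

Euclid: 828495 = 9·91885 + 1530; 91885 = 60·1530 + 85; 1530 = 18·85 + 0 → gcd = 85; 2040 = 85·24.
Back-substitution yields 828495·(-60) + 91885·(541) = 85, so one solution is u = -60·24 = -1440, v = 541·24 = 12984.
Solutions in u differ by 91885/85 = 1081; the one in [0, 1081) is -1440 mod 1081 = 722.

722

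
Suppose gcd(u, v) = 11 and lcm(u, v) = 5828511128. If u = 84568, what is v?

758131

u·v = gcd·lcm = 11·5828511128 = 64113622408, so v = 64113622408/84568 = 758131.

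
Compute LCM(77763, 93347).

7258942761

77763 = 3 · 7² · 23²; 93347 = 17³ · 19
max exponents: 3 · 7² · 17³ · 19 · 23² = 7258942761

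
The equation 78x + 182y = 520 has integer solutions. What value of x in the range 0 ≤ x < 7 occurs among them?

2

Euclid: 182 = 2·78 + 26; 78 = 3·26 + 0 → gcd = 26; 520 = 26·20.
Back-substitution yields 78·(-2) + 182·(1) = 26, so one solution is x = -2·20 = -40, y = 1·20 = 20.
Solutions in x differ by 182/26 = 7; the one in [0, 7) is -40 mod 7 = 2.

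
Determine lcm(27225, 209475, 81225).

481583025

27225 = 3² · 5² · 11²; 209475 = 3² · 5² · 7² · 19; 81225 = 3² · 5² · 19²
lcm takes max exponent of each prime: 3² · 5² · 7² · 11² · 19² = 481583025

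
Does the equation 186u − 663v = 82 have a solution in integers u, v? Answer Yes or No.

No

gcd(186, 663): 663 = 3·186 + 105; 186 = 1·105 + 81; 105 = 1·81 + 24; 81 = 3·24 + 9; 24 = 2·9 + 6; 9 = 1·6 + 3; 6 = 2·3 + 0 → 3
3 does not divide 82, so a solution does not exist.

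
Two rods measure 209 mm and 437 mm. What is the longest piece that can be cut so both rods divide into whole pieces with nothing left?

19

Euclid: 437 = 2·209 + 19; 209 = 11·19 + 0. Last nonzero remainder: 19.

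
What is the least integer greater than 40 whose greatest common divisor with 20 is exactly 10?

Multiples of 10 above 40: 10·5, 10·6, … . Need the cofactor coprime to 20/10 = 2.
Checking s = 5, 6, … the first with gcd(s, 2) = 1 is s = 5, giving 50.

50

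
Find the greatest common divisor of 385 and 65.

5

Euclid: 385 = 5·65 + 60; 65 = 1·60 + 5; 60 = 12·5 + 0. Last nonzero remainder: 5.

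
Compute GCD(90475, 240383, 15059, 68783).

11

90475 = 5² · 7 · 11 · 47; 240383 = 11 · 13 · 41²; 15059 = 11 · 37²; 68783 = 11 · 13² · 37
gcd takes min exponent of each prime: 11 = 11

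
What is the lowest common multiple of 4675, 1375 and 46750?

4675 = 5² · 11 · 17; 1375 = 5³ · 11; 46750 = 2 · 5³ · 11 · 17
lcm takes max exponent of each prime: 2 · 5³ · 11 · 17 = 46750

46750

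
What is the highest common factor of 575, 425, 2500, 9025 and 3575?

gcd(575, 425): 575 = 1·425 + 150; 425 = 2·150 + 125; 150 = 1·125 + 25; 125 = 5·25 + 0 → 25
gcd(25, 2500): 2500 = 100·25 + 0 → 25
gcd(25, 9025): 9025 = 361·25 + 0 → 25
gcd(25, 3575): 3575 = 143·25 + 0 → 25

25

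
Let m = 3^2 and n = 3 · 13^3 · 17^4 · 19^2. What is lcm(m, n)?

596177324613

max exponent per prime: 3^2 · 13^3 · 17^4 · 19^2 = 596177324613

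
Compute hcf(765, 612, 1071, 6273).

153

gcd(765, 612): 765 = 1·612 + 153; 612 = 4·153 + 0 → 153
gcd(153, 1071): 1071 = 7·153 + 0 → 153
gcd(153, 6273): 6273 = 41·153 + 0 → 153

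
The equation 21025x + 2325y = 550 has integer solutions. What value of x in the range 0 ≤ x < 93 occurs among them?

Euclid: 21025 = 9·2325 + 100; 2325 = 23·100 + 25; 100 = 4·25 + 0 → gcd = 25; 550 = 25·22.
Back-substitution yields 21025·(-23) + 2325·(208) = 25, so one solution is x = -23·22 = -506, y = 208·22 = 4576.
Solutions in x differ by 2325/25 = 93; the one in [0, 93) is -506 mod 93 = 52.

52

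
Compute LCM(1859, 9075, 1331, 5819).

1859 = 11 · 13²; 9075 = 3 · 5² · 11²; 1331 = 11³; 5819 = 11 · 23²
lcm takes max exponent of each prime: 3 · 5² · 11³ · 13² · 23² = 8924454825

8924454825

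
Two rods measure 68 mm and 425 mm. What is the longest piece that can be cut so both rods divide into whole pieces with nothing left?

68 = 2² · 17
425 = 5² · 17
Common: 17 = 17

17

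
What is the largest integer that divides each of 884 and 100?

Euclid: 884 = 8·100 + 84; 100 = 1·84 + 16; 84 = 5·16 + 4; 16 = 4·4 + 0. Last nonzero remainder: 4.

4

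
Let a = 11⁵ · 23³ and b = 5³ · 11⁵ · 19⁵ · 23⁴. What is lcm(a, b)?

max exponent per prime: 5³ · 11⁵ · 19⁵ · 23⁴ = 13949311984591526125

13949311984591526125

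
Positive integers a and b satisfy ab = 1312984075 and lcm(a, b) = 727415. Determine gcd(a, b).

gcd·lcm = product, so gcd = 1312984075/727415 = 1805.

1805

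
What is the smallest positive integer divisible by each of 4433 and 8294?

257114

gcd first: 8294 = 1·4433 + 3861; 4433 = 1·3861 + 572; 3861 = 6·572 + 429; 572 = 1·429 + 143; 429 = 3·143 + 0 → gcd = 143
lcm = 4433·8294/gcd = 36767302/143 = 257114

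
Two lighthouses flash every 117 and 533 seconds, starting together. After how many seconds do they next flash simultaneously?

117 = 3² · 13; 533 = 13 · 41
max exponents: 3² · 13 · 41 = 4797

4797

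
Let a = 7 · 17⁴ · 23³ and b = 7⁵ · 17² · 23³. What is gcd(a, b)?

24613841

min exponent per shared prime: 7 · 17² · 23³ = 24613841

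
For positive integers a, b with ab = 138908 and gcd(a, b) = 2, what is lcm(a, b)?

gcd·lcm = product, so lcm = 138908/2 = 69454.

69454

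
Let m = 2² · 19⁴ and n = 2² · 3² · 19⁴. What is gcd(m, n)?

521284

min exponent per shared prime: 2² · 19⁴ = 521284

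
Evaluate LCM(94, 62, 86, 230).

14409730

lcm(94, 62) = 94·62/gcd = 5828/2 = 2914
lcm(2914, 86) = 2914·86/gcd = 250604/2 = 125302
lcm(125302, 230) = 125302·230/gcd = 28819460/2 = 14409730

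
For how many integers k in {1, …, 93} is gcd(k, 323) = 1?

323 = 17·19. Inclusion–exclusion on these primes:
93 − ⌊93/17⌋ − ⌊93/19⌋ + ⌊93/323⌋ = 84

84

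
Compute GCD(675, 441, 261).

9

gcd(675, 441): 675 = 1·441 + 234; 441 = 1·234 + 207; 234 = 1·207 + 27; 207 = 7·27 + 18; 27 = 1·18 + 9; 18 = 2·9 + 0 → 9
gcd(9, 261): 261 = 29·9 + 0 → 9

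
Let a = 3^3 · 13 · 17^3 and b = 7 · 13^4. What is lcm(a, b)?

26520516477

max exponent per prime: 3^3 · 7 · 13^4 · 17^3 = 26520516477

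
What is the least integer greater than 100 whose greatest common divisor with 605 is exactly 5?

105

605 = 5·121. Any k with gcd(k, 605) = 5 is a multiple of 5, say 5s, with s coprime to 121.
Need s > 100/5, so s ≥ 21. First s ≥ 21 with gcd(s, 121) = 1 is s = 21. Thus k = 5·21 = 105.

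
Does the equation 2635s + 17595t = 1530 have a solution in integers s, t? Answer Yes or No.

By Bézout, 2635s + 17595t = 1530 has integer solutions iff gcd(2635, 17595) | 1530.
Euclid: 17595 = 6·2635 + 1785; 2635 = 1·1785 + 850; 1785 = 2·850 + 85; 850 = 10·85 + 0. gcd = 85; 1530 mod 85 = 0. Yes.

Yes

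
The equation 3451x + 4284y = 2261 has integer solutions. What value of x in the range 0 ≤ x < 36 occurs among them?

Reduce mod 4284: 3451x ≡ 2261 (mod 4284). With g = gcd(3451, 4284) = 119 dividing 2261, divide through: 29x ≡ 19 (mod 36).
Since gcd(29, 36) = 1, x ≡ 19·(29)⁻¹ ≡ 23 (mod 36). Smallest non-negative: 23.

23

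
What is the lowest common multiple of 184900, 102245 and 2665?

155021824100

lcm(184900, 102245) = 184900·102245/gcd = 18905100500/5 = 3781020100
lcm(3781020100, 2665) = 3781020100·2665/gcd = 10076418566500/65 = 155021824100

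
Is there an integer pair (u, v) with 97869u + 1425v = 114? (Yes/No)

Yes

gcd(97869, 1425): 97869 = 68·1425 + 969; 1425 = 1·969 + 456; 969 = 2·456 + 57; 456 = 8·57 + 0 → 57
57 divides 114, so a solution exists.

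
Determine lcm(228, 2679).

10716

gcd first: 2679 = 11·228 + 171; 228 = 1·171 + 57; 171 = 3·57 + 0 → gcd = 57
lcm = 228·2679/gcd = 610812/57 = 10716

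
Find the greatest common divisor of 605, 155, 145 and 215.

gcd(605, 155): 605 = 3·155 + 140; 155 = 1·140 + 15; 140 = 9·15 + 5; 15 = 3·5 + 0 → 5
gcd(5, 145): 145 = 29·5 + 0 → 5
gcd(5, 215): 215 = 43·5 + 0 → 5

5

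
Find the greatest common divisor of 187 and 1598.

Euclid: 1598 = 8·187 + 102; 187 = 1·102 + 85; 102 = 1·85 + 17; 85 = 5·17 + 0. Last nonzero remainder: 17.

17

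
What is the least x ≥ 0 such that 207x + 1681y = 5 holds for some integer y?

gcd(207, 1681) = 1 (Euclid: 1681 = 8·207 + 25; 207 = 8·25 + 7; 25 = 3·7 + 4; 7 = 1·4 + 3; 4 = 1·3 + 1; 3 = 3·1 + 0), and 1 | 5.
Extended Euclid: 207·(-471) + 1681·(58) = 1. Scale by 5: x₀ = -2355.
General solution x = x₀ + 1681t; reducing mod 1681 gives x = 1007 (and y = -124).

1007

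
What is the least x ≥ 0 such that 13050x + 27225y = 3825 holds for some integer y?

Reduce mod 27225: 13050x ≡ 3825 (mod 27225). With g = gcd(13050, 27225) = 225 dividing 3825, divide through: 58x ≡ 17 (mod 121).
Since gcd(58, 121) = 1, x ≡ 17·(58)⁻¹ ≡ 90 (mod 121). Smallest non-negative: 90.

90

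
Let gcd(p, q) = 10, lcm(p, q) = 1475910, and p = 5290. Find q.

p·q = gcd·lcm = 10·1475910 = 14759100, so q = 14759100/5290 = 2790.

2790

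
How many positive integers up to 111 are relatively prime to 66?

34

66 = 2·3·11. Inclusion–exclusion on these primes:
111 − ⌊111/2⌋ − ⌊111/3⌋ − ⌊111/11⌋ + ⌊111/6⌋ + ⌊111/22⌋ + ⌊111/33⌋ − ⌊111/66⌋ = 34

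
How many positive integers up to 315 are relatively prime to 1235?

Prime factors of 1235: 5, 13, 19. Count integers ≤ 315 divisible by none of them.
By inclusion–exclusion: 315 − ⌊315/5⌋ − ⌊315/13⌋ − ⌊315/19⌋ + ⌊315/65⌋ + ⌊315/95⌋ + ⌊315/247⌋ − ⌊315/1235⌋ = 220.

220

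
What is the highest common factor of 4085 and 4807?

19

Euclid: 4807 = 1·4085 + 722; 4085 = 5·722 + 475; 722 = 1·475 + 247; 475 = 1·247 + 228; 247 = 1·228 + 19; 228 = 12·19 + 0. Last nonzero remainder: 19.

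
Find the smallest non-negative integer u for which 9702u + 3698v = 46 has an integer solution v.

Euclid: 9702 = 2·3698 + 2306; 3698 = 1·2306 + 1392; 2306 = 1·1392 + 914; 1392 = 1·914 + 478; 914 = 1·478 + 436; 478 = 1·436 + 42; 436 = 10·42 + 16; 42 = 2·16 + 10; 16 = 1·10 + 6; 10 = 1·6 + 4; 6 = 1·4 + 2; 4 = 2·2 + 0 → gcd = 2; 46 = 2·23.
Back-substitution yields 9702·(704) + 3698·(-1847) = 2, so one solution is u = 704·23 = 16192, v = -1847·23 = -42481.
Solutions in u differ by 3698/2 = 1849; the one in [0, 1849) is 16192 mod 1849 = 1400.

1400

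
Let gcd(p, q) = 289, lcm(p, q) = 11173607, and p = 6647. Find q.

Using pq = gcd(p,q)·lcm(p,q) = 289·11173607 = 3229172423, we get q = 3229172423/6647 = 485809.

485809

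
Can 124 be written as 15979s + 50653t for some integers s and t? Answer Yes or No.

Yes

gcd(15979, 50653): 50653 = 3·15979 + 2716; 15979 = 5·2716 + 2399; 2716 = 1·2399 + 317; 2399 = 7·317 + 180; 317 = 1·180 + 137; 180 = 1·137 + 43; 137 = 3·43 + 8; 43 = 5·8 + 3; 8 = 2·3 + 2; 3 = 1·2 + 1; 2 = 2·1 + 0 → 1
1 divides 124, so a solution exists.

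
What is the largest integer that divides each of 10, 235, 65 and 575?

5

10 = 2 · 5; 235 = 5 · 47; 65 = 5 · 13; 575 = 5² · 23
gcd takes min exponent of each prime: 5 = 5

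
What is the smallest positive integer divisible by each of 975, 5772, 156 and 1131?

4184700

975 = 3 · 5² · 13; 5772 = 2² · 3 · 13 · 37; 156 = 2² · 3 · 13; 1131 = 3 · 13 · 29
lcm takes max exponent of each prime: 2² · 3 · 5² · 13 · 29 · 37 = 4184700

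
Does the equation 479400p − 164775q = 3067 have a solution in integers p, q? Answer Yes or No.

By Bézout, 479400p − 164775q = 3067 has integer solutions iff gcd(479400, 164775) | 3067.
Euclid: 479400 = 2·164775 + 149850; 164775 = 1·149850 + 14925; 149850 = 10·14925 + 600; 14925 = 24·600 + 525; 600 = 1·525 + 75; 525 = 7·75 + 0. gcd = 75; 3067 mod 75 = 67. No.

No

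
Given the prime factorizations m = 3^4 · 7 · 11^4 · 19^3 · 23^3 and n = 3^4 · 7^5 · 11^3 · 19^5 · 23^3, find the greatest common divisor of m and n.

min exponent per shared prime: 3^4 · 7 · 11^3 · 19^3 · 23^3 = 62980401549681

62980401549681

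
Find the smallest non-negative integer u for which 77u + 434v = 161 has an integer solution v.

Euclid: 434 = 5·77 + 49; 77 = 1·49 + 28; 49 = 1·28 + 21; 28 = 1·21 + 7; 21 = 3·7 + 0 → gcd = 7; 161 = 7·23.
Back-substitution yields 77·(17) + 434·(-3) = 7, so one solution is u = 17·23 = 391, v = -3·23 = -69.
Solutions in u differ by 434/7 = 62; the one in [0, 62) is 391 mod 62 = 19.

19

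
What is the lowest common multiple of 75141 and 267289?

165986469

75141 = 3³ · 11² · 23; 267289 = 11² · 47²
max exponents: 3³ · 11² · 23 · 47² = 165986469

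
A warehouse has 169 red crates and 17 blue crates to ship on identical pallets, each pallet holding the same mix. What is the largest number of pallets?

169 = 13²
17 = 17
Common: 1 = 1

1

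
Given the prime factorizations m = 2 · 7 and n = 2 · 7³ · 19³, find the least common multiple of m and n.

max exponent per prime: 2 · 7³ · 19³ = 4705274

4705274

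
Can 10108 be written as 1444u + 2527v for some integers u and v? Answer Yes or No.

By Bézout, 1444u + 2527v = 10108 has integer solutions iff gcd(1444, 2527) | 10108.
Euclid: 2527 = 1·1444 + 1083; 1444 = 1·1083 + 361; 1083 = 3·361 + 0. gcd = 361; 10108 mod 361 = 0. Yes.

Yes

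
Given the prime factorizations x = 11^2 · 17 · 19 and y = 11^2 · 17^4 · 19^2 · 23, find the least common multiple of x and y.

83910458423

max exponent per prime: 11^2 · 17^4 · 19^2 · 23 = 83910458423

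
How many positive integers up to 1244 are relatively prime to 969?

Prime factors of 969: 3, 17, 19. Count integers ≤ 1244 divisible by none of them.
By inclusion–exclusion: 1244 − ⌊1244/3⌋ − ⌊1244/17⌋ − ⌊1244/19⌋ + ⌊1244/51⌋ + ⌊1244/57⌋ + ⌊1244/323⌋ − ⌊1244/969⌋ = 739.

739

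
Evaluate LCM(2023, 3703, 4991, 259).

1227481549

2023 = 7 · 17²; 3703 = 7 · 23²; 4991 = 7 · 23 · 31; 259 = 7 · 37
lcm takes max exponent of each prime: 7 · 17² · 23² · 31 · 37 = 1227481549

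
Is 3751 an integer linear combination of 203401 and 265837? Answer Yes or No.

gcd(203401, 265837): 265837 = 1·203401 + 62436; 203401 = 3·62436 + 16093; 62436 = 3·16093 + 14157; 16093 = 1·14157 + 1936; 14157 = 7·1936 + 605; 1936 = 3·605 + 121; 605 = 5·121 + 0 → 121
121 divides 3751, so a solution exists.

Yes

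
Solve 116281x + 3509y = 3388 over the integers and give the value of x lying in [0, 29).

Euclid: 116281 = 33·3509 + 484; 3509 = 7·484 + 121; 484 = 4·121 + 0 → gcd = 121; 3388 = 121·28.
Back-substitution yields 116281·(-7) + 3509·(232) = 121, so one solution is x = -7·28 = -196, y = 232·28 = 6496.
Solutions in x differ by 3509/121 = 29; the one in [0, 29) is -196 mod 29 = 7.

7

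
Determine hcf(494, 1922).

Euclid: 1922 = 3·494 + 440; 494 = 1·440 + 54; 440 = 8·54 + 8; 54 = 6·8 + 6; 8 = 1·6 + 2; 6 = 3·2 + 0. Last nonzero remainder: 2.

2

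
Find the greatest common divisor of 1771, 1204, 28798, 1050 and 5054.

7

1771 = 7 · 11 · 23; 1204 = 2² · 7 · 43; 28798 = 2 · 7 · 11² · 17; 1050 = 2 · 3 · 5² · 7; 5054 = 2 · 7 · 19²
gcd takes min exponent of each prime: 7 = 7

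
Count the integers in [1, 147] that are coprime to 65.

109

65 = 5·13. Inclusion–exclusion on these primes:
147 − ⌊147/5⌋ − ⌊147/13⌋ + ⌊147/65⌋ = 109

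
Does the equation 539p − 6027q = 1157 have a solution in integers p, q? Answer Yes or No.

gcd(539, 6027): 6027 = 11·539 + 98; 539 = 5·98 + 49; 98 = 2·49 + 0 → 49
49 does not divide 1157, so a solution does not exist.

No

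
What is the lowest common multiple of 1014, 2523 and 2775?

1014 = 2 · 3 · 13²; 2523 = 3 · 29²; 2775 = 3 · 5² · 37
lcm takes max exponent of each prime: 2 · 3 · 5² · 13² · 29² · 37 = 788815950

788815950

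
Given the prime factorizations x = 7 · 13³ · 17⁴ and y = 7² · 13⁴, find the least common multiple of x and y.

max exponent per prime: 7² · 13⁴ · 17⁴ = 116886720769

116886720769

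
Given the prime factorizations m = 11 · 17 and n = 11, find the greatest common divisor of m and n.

11

min exponent per shared prime: 11 = 11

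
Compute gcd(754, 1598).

754 = 2 · 13 · 29
1598 = 2 · 17 · 47
Common: 2 = 2

2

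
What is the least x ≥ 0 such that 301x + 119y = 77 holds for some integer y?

5

gcd(301, 119) = 7 (Euclid: 301 = 2·119 + 63; 119 = 1·63 + 56; 63 = 1·56 + 7; 56 = 8·7 + 0), and 7 | 77.
Extended Euclid: 301·(2) + 119·(-5) = 7. Scale by 11: x₀ = 22.
General solution x = x₀ + 17t; reducing mod 17 gives x = 5 (and y = -12).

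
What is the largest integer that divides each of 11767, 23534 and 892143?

11767 = 7 · 41²; 23534 = 2 · 7 · 41²; 892143 = 3² · 7³ · 17²
gcd takes min exponent of each prime: 7 = 7

7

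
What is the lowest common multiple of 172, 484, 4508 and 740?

4339197940

172 = 2² · 43; 484 = 2² · 11²; 4508 = 2² · 7² · 23; 740 = 2² · 5 · 37
lcm takes max exponent of each prime: 2² · 5 · 7² · 11² · 23 · 37 · 43 = 4339197940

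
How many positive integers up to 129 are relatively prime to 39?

Prime factors of 39: 3, 13. Count integers ≤ 129 divisible by none of them.
By inclusion–exclusion: 129 − ⌊129/3⌋ − ⌊129/13⌋ + ⌊129/39⌋ = 80.

80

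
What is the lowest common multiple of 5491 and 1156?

gcd first: 5491 = 4·1156 + 867; 1156 = 1·867 + 289; 867 = 3·289 + 0 → gcd = 289
lcm = 5491·1156/gcd = 6347596/289 = 21964

21964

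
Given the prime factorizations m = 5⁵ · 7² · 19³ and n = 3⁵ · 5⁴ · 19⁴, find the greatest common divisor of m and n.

min exponent per shared prime: 5⁴ · 19³ = 4286875

4286875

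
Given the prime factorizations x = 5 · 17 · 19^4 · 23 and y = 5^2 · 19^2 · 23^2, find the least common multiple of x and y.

max exponent per prime: 5^2 · 17 · 19^4 · 23^2 = 29299418825

29299418825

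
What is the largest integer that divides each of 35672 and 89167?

13

Euclid: 89167 = 2·35672 + 17823; 35672 = 2·17823 + 26; 17823 = 685·26 + 13; 26 = 2·13 + 0. Last nonzero remainder: 13.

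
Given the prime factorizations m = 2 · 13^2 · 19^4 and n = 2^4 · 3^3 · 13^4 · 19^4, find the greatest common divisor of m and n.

min exponent per shared prime: 2 · 13^2 · 19^4 = 44048498

44048498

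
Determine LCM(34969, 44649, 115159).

135087380109

lcm(34969, 44649) = 34969·44649/gcd = 1561330881/121 = 12903561
lcm(12903561, 115159) = 12903561·115159/gcd = 1485961181199/11 = 135087380109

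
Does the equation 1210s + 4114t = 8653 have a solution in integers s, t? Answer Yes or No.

By Bézout, 1210s + 4114t = 8653 has integer solutions iff gcd(1210, 4114) | 8653.
Euclid: 4114 = 3·1210 + 484; 1210 = 2·484 + 242; 484 = 2·242 + 0. gcd = 242; 8653 mod 242 = 183. No.

No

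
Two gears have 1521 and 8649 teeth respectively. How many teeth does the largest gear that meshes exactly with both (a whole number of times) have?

9

Euclid: 8649 = 5·1521 + 1044; 1521 = 1·1044 + 477; 1044 = 2·477 + 90; 477 = 5·90 + 27; 90 = 3·27 + 9; 27 = 3·9 + 0. Last nonzero remainder: 9.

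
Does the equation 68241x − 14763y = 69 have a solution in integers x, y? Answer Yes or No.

gcd(68241, 14763): 68241 = 4·14763 + 9189; 14763 = 1·9189 + 5574; 9189 = 1·5574 + 3615; 5574 = 1·3615 + 1959; 3615 = 1·1959 + 1656; 1959 = 1·1656 + 303; 1656 = 5·303 + 141; 303 = 2·141 + 21; 141 = 6·21 + 15; 21 = 1·15 + 6; 15 = 2·6 + 3; 6 = 2·3 + 0 → 3
3 divides 69, so a solution exists.

Yes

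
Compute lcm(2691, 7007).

2691 = 3² · 13 · 23; 7007 = 7² · 11 · 13
max exponents: 3² · 7² · 11 · 13 · 23 = 1450449

1450449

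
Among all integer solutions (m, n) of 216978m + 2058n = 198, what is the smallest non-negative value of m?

Euclid: 216978 = 105·2058 + 888; 2058 = 2·888 + 282; 888 = 3·282 + 42; 282 = 6·42 + 30; 42 = 1·30 + 12; 30 = 2·12 + 6; 12 = 2·6 + 0 → gcd = 6; 198 = 6·33.
Back-substitution yields 216978·(-146) + 2058·(15393) = 6, so one solution is m = -146·33 = -4818, n = 15393·33 = 507969.
Solutions in m differ by 2058/6 = 343; the one in [0, 343) is -4818 mod 343 = 327.

327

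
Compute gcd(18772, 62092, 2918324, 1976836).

1444

gcd(18772, 62092): 62092 = 3·18772 + 5776; 18772 = 3·5776 + 1444; 5776 = 4·1444 + 0 → 1444
gcd(1444, 2918324): 2918324 = 2021·1444 + 0 → 1444
gcd(1444, 1976836): 1976836 = 1369·1444 + 0 → 1444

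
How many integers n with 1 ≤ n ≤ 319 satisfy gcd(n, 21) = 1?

183

Prime factors of 21: 3, 7. Count integers ≤ 319 divisible by none of them.
By inclusion–exclusion: 319 − ⌊319/3⌋ − ⌊319/7⌋ + ⌊319/21⌋ = 183.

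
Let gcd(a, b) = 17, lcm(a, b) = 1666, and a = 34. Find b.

833

Using ab = gcd(a,b)·lcm(a,b) = 17·1666 = 28322, we get b = 28322/34 = 833.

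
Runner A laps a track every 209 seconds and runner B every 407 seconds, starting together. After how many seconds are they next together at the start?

209 = 11 · 19; 407 = 11 · 37
max exponents: 11 · 19 · 37 = 7733

7733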